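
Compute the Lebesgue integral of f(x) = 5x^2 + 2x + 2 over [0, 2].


The Lebesgue integral of a Riemann-integrable function agrees with the Riemann integral.
Antiderivative F(x) = (5/3)x^3 + (2/2)x^2 + 2x
F(2) = (5/3)*2^3 + (2/2)*2^2 + 2*2
     = (5/3)*8 + (2/2)*4 + 2*2
     = 13.333333 + 4 + 4
     = 21.333333
F(0) = 0.0
Integral = F(2) - F(0) = 21.333333 - 0.0 = 21.333333


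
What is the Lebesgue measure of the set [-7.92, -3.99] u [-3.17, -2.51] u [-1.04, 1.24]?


For pairwise disjoint intervals, m(union) = sum of lengths.
= (-3.99 - -7.92) + (-2.51 - -3.17) + (1.24 - -1.04)
= 3.93 + 0.66 + 2.28
= 6.87


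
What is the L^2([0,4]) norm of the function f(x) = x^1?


Step 1: ||f||_2 = (integral_0^4 |x^1|^2 dx)^(1/2)
     = (integral_0^4 x^2 dx)^(1/2)
Step 2: integral_0^4 x^2 dx = [x^3/(3)] from 0 to 4 = 4^3/3
     = 64/3 = 21.333333
Step 3: ||f||_2 = (21.333333)^(1/2) = 4.618802


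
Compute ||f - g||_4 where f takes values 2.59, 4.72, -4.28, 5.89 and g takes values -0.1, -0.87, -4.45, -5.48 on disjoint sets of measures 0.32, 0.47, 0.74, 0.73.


Step 1: Compute differences f_i - g_i:
  2.59 - -0.1 = 2.69
  4.72 - -0.87 = 5.59
  -4.28 - -4.45 = 0.17
  5.89 - -5.48 = 11.37
Step 2: Compute |diff|^4 * measure for each set:
  |2.69|^4 * 0.32 = 52.361143 * 0.32 = 16.755566
  |5.59|^4 * 0.47 = 976.443754 * 0.47 = 458.928564
  |0.17|^4 * 0.74 = 8.352100e-04 * 0.74 = 6.180554e-04
  |11.37|^4 * 0.73 = 16712.516874 * 0.73 = 12200.137318
Step 3: Sum = 12675.822066
Step 4: ||f-g||_4 = (12675.822066)^(1/4) = 10.6107


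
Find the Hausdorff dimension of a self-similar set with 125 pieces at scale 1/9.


For a self-similar set with N copies scaled by 1/r:
dim_H = log(N)/log(r) = log(125)/log(9)
= 4.828314/2.197225
= 2.19746


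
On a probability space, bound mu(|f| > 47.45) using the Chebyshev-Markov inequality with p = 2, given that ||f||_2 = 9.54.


Chebyshev/Markov inequality: mu(|f| > eps) <= (||f||_p / eps)^p
Step 1: ||f||_2 / eps = 9.54 / 47.45 = 0.201054
Step 2: Raise to power p = 2:
  (0.201054)^2 = 0.040423
Step 3: Therefore mu(|f| > 47.45) <= 0.040423


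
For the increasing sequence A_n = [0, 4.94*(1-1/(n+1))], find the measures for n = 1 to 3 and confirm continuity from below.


By continuity of measure from below: if A_n increases to A, then m(A_n) -> m(A).
Here A = [0, 4.94], so m(A) = 4.94
Step 1: a_1 = 4.94*(1 - 1/2) = 2.47, m(A_1) = 2.47
Step 2: a_2 = 4.94*(1 - 1/3) = 3.2933, m(A_2) = 3.2933
Step 3: a_3 = 4.94*(1 - 1/4) = 3.705, m(A_3) = 3.705
Limit: m(A_n) -> m([0,4.94]) = 4.94


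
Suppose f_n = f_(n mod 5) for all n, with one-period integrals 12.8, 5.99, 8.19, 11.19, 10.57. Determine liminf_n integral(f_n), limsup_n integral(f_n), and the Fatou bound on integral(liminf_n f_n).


The sequence (integral(f_n)) is periodic with period 5, repeating the values 12.8, 5.99, 8.19, 11.19, 10.57 indefinitely.
Step 1: For a periodic sequence, every tail (a_m, a_(m+1), ...) contains all 5 period values infinitely often.
Step 2: Hence inf of every tail = min of the period values = min(12.8, 5.99, 8.19, 11.19, 10.57) = 5.99.
        liminf_n integral(f_n) = sup over m of (inf of tail from m) = 5.99.
Step 3: Similarly sup of every tail = max of the period values = 12.8.
        limsup_n integral(f_n) = 12.8.
Step 4: Fatou's lemma: integral(liminf_n f_n) <= liminf_n integral(f_n) = 5.99.
        So the integral of the pointwise liminf is at most 5.99.


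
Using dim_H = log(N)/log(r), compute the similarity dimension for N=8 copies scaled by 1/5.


For a self-similar set with N copies scaled by 1/r:
dim_H = log(N)/log(r) = log(8)/log(5)
= 2.079442/1.609438
= 1.29203


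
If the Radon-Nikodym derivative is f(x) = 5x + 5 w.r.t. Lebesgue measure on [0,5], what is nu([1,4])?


nu(A) = integral_A (dnu/dmu) dmu = integral_1^4 (5x + 5) dx
Step 1: Antiderivative F(x) = (5/2)x^2 + 5x
Step 2: F(4) = (5/2)*4^2 + 5*4 = 40 + 20 = 60
Step 3: F(1) = (5/2)*1^2 + 5*1 = 2.5 + 5 = 7.5
Step 4: nu([1,4]) = F(4) - F(1) = 60 - 7.5 = 52.5


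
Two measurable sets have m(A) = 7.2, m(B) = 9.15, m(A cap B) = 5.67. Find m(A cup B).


By inclusion-exclusion: m(A u B) = m(A) + m(B) - m(A n B)
= 7.2 + 9.15 - 5.67
= 10.68


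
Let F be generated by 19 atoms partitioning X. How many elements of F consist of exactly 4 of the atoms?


Each element of F is a union of some subset of the 19 atoms.
Elements that are unions of exactly 4 atoms correspond to 4-element subsets of the 19 atoms.
Count = C(19, 4) = 19! / (4! * 15!) = 3876.


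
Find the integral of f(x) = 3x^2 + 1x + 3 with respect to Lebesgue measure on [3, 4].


The Lebesgue integral of a Riemann-integrable function agrees with the Riemann integral.
Antiderivative F(x) = (3/3)x^3 + (1/2)x^2 + 3x
F(4) = (3/3)*4^3 + (1/2)*4^2 + 3*4
     = (3/3)*64 + (1/2)*16 + 3*4
     = 64 + 8 + 12
     = 84
F(3) = 40.5
Integral = F(4) - F(3) = 84 - 40.5 = 43.5


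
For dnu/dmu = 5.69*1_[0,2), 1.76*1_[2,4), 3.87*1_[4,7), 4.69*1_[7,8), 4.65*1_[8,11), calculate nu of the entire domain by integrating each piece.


Integrate each piece of the Radon-Nikodym derivative:
Step 1: integral_0^2 5.69 dx = 5.69*(2-0) = 5.69*2 = 11.38
Step 2: integral_2^4 1.76 dx = 1.76*(4-2) = 1.76*2 = 3.52
Step 3: integral_4^7 3.87 dx = 3.87*(7-4) = 3.87*3 = 11.61
Step 4: integral_7^8 4.69 dx = 4.69*(8-7) = 4.69*1 = 4.69
Step 5: integral_8^11 4.65 dx = 4.65*(11-8) = 4.65*3 = 13.95
Total: 11.38 + 3.52 + 11.61 + 4.69 + 13.95 = 45.15


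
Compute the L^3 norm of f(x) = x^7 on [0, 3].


Step 1: ||f||_3 = (integral_0^3 |x^7|^3 dx)^(1/3)
     = (integral_0^3 x^21 dx)^(1/3)
Step 2: integral_0^3 x^21 dx = [x^22/(22)] from 0 to 3 = 3^22/22
     = 31381059609/22 = 1.426412e+09
Step 3: ||f||_3 = (1.426412e+09)^(1/3) = 1125.680063


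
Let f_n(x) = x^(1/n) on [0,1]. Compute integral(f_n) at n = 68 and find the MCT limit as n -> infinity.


At n = 68: f_68(x) = x^(1/68).
Step 1: integral(x^(1/68), 0, 1) = [x^(1/68+1) / (1/68+1)] from 0 to 1
     = 1 / (1/68 + 1) = 1 / ((68+1)/68) = 68/(68+1)
     = 68/69 = 0.985507
Step 2: As n -> infinity, f_n(x) = x^(1/n) -> 1 for x in (0,1], and f_n is increasing in n.
By MCT, lim_n integral(f_n) = integral(lim_n f_n) = integral(1, 0, 1) = 1.
Step 3: Verify convergence: 68/69 = 0.985507 -> 1


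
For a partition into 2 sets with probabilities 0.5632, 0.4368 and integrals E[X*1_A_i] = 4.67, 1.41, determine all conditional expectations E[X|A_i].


For each cell A_i: E[X|A_i] = E[X*1_A_i] / P(A_i)
Step 1: E[X|A_1] = 4.67 / 0.5632 = 8.291903
Step 2: E[X|A_2] = 1.41 / 0.4368 = 3.228022
Verification: E[X] = sum E[X*1_A_i] = 4.67 + 1.41 = 6.08


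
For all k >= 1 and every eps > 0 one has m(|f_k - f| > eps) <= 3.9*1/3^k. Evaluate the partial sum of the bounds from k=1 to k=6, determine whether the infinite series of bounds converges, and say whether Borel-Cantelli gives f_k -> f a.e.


Step 1: List the terms 3.9*1/3^k for k = 1 to 6:
  k=1: 1.3
  k=2: 0.433333
  k=3: 0.144444
  k=4: 0.048148
  k=5: 0.016049
  k=6: 0.00535
Step 2: Partial sum = 1.3 + 0.433333 + 0.144444 + 0.048148 + 0.016049 + 0.00535
     = 1.947325
Step 3: The full series sum_(k>=1) 3.9*1/3^k converges (geometric series with ratio 1/3 < 1; a constant multiple of a convergent series converges).
Step 4: Fix eps > 0. Since sum_k m(|f_k - f| > eps) < infinity, the Borel-Cantelli lemma gives
        m(limsup_k {|f_k - f| > eps}) = 0, i.e. for a.e. x, |f_k(x) - f(x)| <= eps for all large k.
        Applying this with eps = 1/j for j = 1, 2, ... and intersecting the countably many full-measure sets,
        for a.e. x we get limsup_k |f_k(x) - f(x)| <= 1/j for every j, hence f_k -> f almost everywhere.
Conclusion: series converges; Borel-Cantelli yields f_k -> f a.e.


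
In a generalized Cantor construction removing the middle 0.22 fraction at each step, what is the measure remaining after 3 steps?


Step 1: At each step, fraction remaining = 1 - 0.22 = 0.78
Step 2: After 3 steps, measure = (0.78)^3
Step 3: Computing the power step by step:
  After step 1: 0.78
  After step 2: 0.6084
  After step 3: 0.474552
Result = 0.474552


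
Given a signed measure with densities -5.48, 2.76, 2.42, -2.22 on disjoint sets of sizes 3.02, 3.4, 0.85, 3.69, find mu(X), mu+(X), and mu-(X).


Step 1: Compute signed measure on each set:
  Set 1: -5.48 * 3.02 = -16.5496
  Set 2: 2.76 * 3.4 = 9.384
  Set 3: 2.42 * 0.85 = 2.057
  Set 4: -2.22 * 3.69 = -8.1918
Step 2: Total signed measure = (-16.5496) + (9.384) + (2.057) + (-8.1918)
     = -13.3004
Step 3: Positive part mu+(X) = sum of positive contributions = 11.441
Step 4: Negative part mu-(X) = |sum of negative contributions| = 24.7414


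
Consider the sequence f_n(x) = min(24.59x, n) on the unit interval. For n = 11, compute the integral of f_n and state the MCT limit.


f(x) = 24.59x on [0,1]; f_n(x) = min(24.59x, n). At n = 11:
Step 1: f(x) reaches 11 at x = 11/24.59 = 0.447336
Step 2: integral(f_11) = integral(24.59x, 0, 0.447336) + integral(11, 0.447336, 1)
       = 24.59*0.447336^2/2 + 11*(1 - 0.447336)
       = 2.46035 + 6.079301
       = 8.53965
Step 3: As n -> infinity, f_n increases to f, so by MCT integral(f_n) -> integral(f) = 24.59/2 = 12.295.
Convergence: integral(f_11) = 8.53965 -> 12.295 as n -> infinity


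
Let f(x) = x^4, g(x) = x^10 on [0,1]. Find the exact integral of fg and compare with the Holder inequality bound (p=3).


Step 1: Exact integral of f*g = integral(x^14, 0, 1) = 1/15
     = 0.066667
Step 2: Holder bound with p=3, q=1.5:
  ||f||_p = (integral x^12 dx)^(1/3) = (1/13)^(1/3) = 0.42529
  ||g||_q = (integral x^15 dx)^(1/1.5) = (1/16)^(1/1.5) = 0.15749
Step 3: Holder bound = ||f||_p * ||g||_q = 0.42529 * 0.15749 = 0.066979
Verification: 0.066667 <= 0.066979 (Holder holds)


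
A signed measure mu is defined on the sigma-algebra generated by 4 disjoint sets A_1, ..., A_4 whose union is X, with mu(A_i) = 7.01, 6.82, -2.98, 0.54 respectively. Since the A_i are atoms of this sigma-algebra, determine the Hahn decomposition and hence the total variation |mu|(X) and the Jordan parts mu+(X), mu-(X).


Step 1: Every measurable set is a union of atoms (the cells / points), so a Hahn decomposition is
  obtained by grouping atoms by sign: P = union of atoms with mu > 0, N = union of the remaining atoms.
  Atoms in P (indices): 1, 2, 4;  atoms in N (indices): 3
  Positive values: 7.01, 6.82, 0.54
  Negative values: -2.98
Step 2: mu+(X) = mu(P) = sum of positive atom values = 14.37
Step 3: mu-(X) = -mu(N) = sum of |negative atom values| = 2.98
Step 4: |mu|(X) = mu+(X) + mu-(X) = 14.37 + 2.98 = 17.35


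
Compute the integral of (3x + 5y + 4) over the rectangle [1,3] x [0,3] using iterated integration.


By Fubini, integrate in x first, then y.
Step 1: Fix y, integrate over x in [1,3]:
  integral(3x + 5y + 4, x=1..3)
  = 3*(3^2 - 1^2)/2 + (5y + 4)*(3 - 1)
  = 12 + (5y + 4)*2
  = 12 + 10y + 8
  = 20 + 10y
Step 2: Integrate over y in [0,3]:
  integral(20 + 10y, y=0..3)
  = 20*3 + 10*(3^2 - 0^2)/2
  = 60 + 45
  = 105


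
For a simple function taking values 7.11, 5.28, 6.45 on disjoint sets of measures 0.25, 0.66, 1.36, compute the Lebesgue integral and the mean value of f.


Step 1: Integral = sum(value_i * measure_i)
= 7.11*0.25 + 5.28*0.66 + 6.45*1.36
= 1.7775 + 3.4848 + 8.772
= 14.0343
Step 2: Total measure of domain = 0.25 + 0.66 + 1.36 = 2.27
Step 3: Average value = 14.0343 / 2.27 = 6.182511


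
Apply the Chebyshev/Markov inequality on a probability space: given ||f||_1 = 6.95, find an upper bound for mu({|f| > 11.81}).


Chebyshev/Markov inequality: mu(|f| > eps) <= (||f||_p / eps)^p
Step 1: ||f||_1 / eps = 6.95 / 11.81 = 0.588484
Step 2: Raise to power p = 1:
  (0.588484)^1 = 0.588484
Step 3: Therefore mu(|f| > 11.81) <= 0.588484


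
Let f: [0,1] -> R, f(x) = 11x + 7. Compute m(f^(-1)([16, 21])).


f^(-1)([16, 21]) = {x : 16 <= 11x + 7 <= 21}
Solving: (16 - 7)/11 <= x <= (21 - 7)/11
= [0.818182, 1.272727]
Intersecting with [0,1]: [0.818182, 1]
Measure = 1 - 0.818182 = 0.181818


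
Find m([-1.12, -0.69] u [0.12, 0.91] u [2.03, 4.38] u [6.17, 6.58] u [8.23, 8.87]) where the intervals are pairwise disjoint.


For pairwise disjoint intervals, m(union) = sum of lengths.
= (-0.69 - -1.12) + (0.91 - 0.12) + (4.38 - 2.03) + (6.58 - 6.17) + (8.87 - 8.23)
= 0.43 + 0.79 + 2.35 + 0.41 + 0.64
= 4.62


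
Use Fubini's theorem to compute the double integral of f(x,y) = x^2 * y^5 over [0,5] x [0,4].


By Fubini's theorem, the double integral factors as a product of single integrals:
Step 1: integral_0^5 x^2 dx = [x^3/3] from 0 to 5
     = 5^3/3 = 41.666667
Step 2: integral_0^4 y^5 dy = [y^6/6] from 0 to 4
     = 4^6/6 = 682.666667
Step 3: Double integral = 41.666667 * 682.666667 = 28444.444444


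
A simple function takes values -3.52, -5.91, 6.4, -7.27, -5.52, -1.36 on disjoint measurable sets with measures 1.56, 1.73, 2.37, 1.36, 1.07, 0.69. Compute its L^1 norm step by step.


Step 1: Compute |f_i|^1 for each value:
  |-3.52|^1 = 3.52
  |-5.91|^1 = 5.91
  |6.4|^1 = 6.4
  |-7.27|^1 = 7.27
  |-5.52|^1 = 5.52
  |-1.36|^1 = 1.36
Step 2: Multiply by measures and sum:
  3.52 * 1.56 = 5.4912
  5.91 * 1.73 = 10.2243
  6.4 * 2.37 = 15.168
  7.27 * 1.36 = 9.8872
  5.52 * 1.07 = 5.9064
  1.36 * 0.69 = 0.9384
Sum = 5.4912 + 10.2243 + 15.168 + 9.8872 + 5.9064 + 0.9384 = 47.6155
Step 3: Take the p-th root:
||f||_1 = (47.6155)^(1/1) = 47.6155


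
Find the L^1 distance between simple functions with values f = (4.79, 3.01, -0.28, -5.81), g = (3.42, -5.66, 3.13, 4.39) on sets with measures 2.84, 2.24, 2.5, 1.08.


Step 1: Compute differences f_i - g_i:
  4.79 - 3.42 = 1.37
  3.01 - -5.66 = 8.67
  -0.28 - 3.13 = -3.41
  -5.81 - 4.39 = -10.2
Step 2: Compute |diff|^1 * measure for each set:
  |1.37|^1 * 2.84 = 1.37 * 2.84 = 3.8908
  |8.67|^1 * 2.24 = 8.67 * 2.24 = 19.4208
  |-3.41|^1 * 2.5 = 3.41 * 2.5 = 8.525
  |-10.2|^1 * 1.08 = 10.2 * 1.08 = 11.016
Step 3: Sum = 42.8526
Step 4: ||f-g||_1 = (42.8526)^(1/1) = 42.8526


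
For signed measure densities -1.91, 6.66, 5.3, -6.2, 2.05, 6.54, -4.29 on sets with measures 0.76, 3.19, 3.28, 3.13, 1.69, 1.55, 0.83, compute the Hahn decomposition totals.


Step 1: Compute signed measure on each set:
  Set 1: -1.91 * 0.76 = -1.4516
  Set 2: 6.66 * 3.19 = 21.2454
  Set 3: 5.3 * 3.28 = 17.384
  Set 4: -6.2 * 3.13 = -19.406
  Set 5: 2.05 * 1.69 = 3.4645
  Set 6: 6.54 * 1.55 = 10.137
  Set 7: -4.29 * 0.83 = -3.5607
Step 2: Total signed measure = (-1.4516) + (21.2454) + (17.384) + (-19.406) + (3.4645) + (10.137) + (-3.5607)
     = 27.8126
Step 3: Positive part mu+(X) = sum of positive contributions = 52.2309
Step 4: Negative part mu-(X) = |sum of negative contributions| = 24.4183


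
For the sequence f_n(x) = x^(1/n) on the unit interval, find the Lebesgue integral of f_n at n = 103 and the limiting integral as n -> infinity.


At n = 103: f_103(x) = x^(1/103).
Step 1: integral(x^(1/103), 0, 1) = [x^(1/103+1) / (1/103+1)] from 0 to 1
     = 1 / (1/103 + 1) = 1 / ((103+1)/103) = 103/(103+1)
     = 103/104 = 0.990385
Step 2: As n -> infinity, f_n(x) = x^(1/n) -> 1 for x in (0,1], and f_n is increasing in n.
By MCT, lim_n integral(f_n) = integral(lim_n f_n) = integral(1, 0, 1) = 1.
Step 3: Verify convergence: 103/104 = 0.990385 -> 1


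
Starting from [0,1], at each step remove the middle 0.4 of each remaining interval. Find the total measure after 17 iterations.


Step 1: At each step, fraction remaining = 1 - 0.4 = 0.6
Step 2: After 17 steps, measure = (0.6)^17
Result = 1.692666e-04


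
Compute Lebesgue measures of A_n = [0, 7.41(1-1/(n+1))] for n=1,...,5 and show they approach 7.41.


By continuity of measure from below: if A_n increases to A, then m(A_n) -> m(A).
Here A = [0, 7.41], so m(A) = 7.41
Step 1: a_1 = 7.41*(1 - 1/2) = 3.705, m(A_1) = 3.705
Step 2: a_2 = 7.41*(1 - 1/3) = 4.94, m(A_2) = 4.94
Step 3: a_3 = 7.41*(1 - 1/4) = 5.5575, m(A_3) = 5.5575
Step 4: a_4 = 7.41*(1 - 1/5) = 5.928, m(A_4) = 5.928
Step 5: a_5 = 7.41*(1 - 1/6) = 6.175, m(A_5) = 6.175
Limit: m(A_n) -> m([0,7.41]) = 7.41


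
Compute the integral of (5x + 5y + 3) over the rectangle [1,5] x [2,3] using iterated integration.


By Fubini, integrate in x first, then y.
Step 1: Fix y, integrate over x in [1,5]:
  integral(5x + 5y + 3, x=1..5)
  = 5*(5^2 - 1^2)/2 + (5y + 3)*(5 - 1)
  = 60 + (5y + 3)*4
  = 60 + 20y + 12
  = 72 + 20y
Step 2: Integrate over y in [2,3]:
  integral(72 + 20y, y=2..3)
  = 72*1 + 20*(3^2 - 2^2)/2
  = 72 + 50
  = 122


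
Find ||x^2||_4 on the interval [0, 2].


Step 1: ||f||_4 = (integral_0^2 |x^2|^4 dx)^(1/4)
     = (integral_0^2 x^8 dx)^(1/4)
Step 2: integral_0^2 x^8 dx = [x^9/(9)] from 0 to 2 = 2^9/9
     = 512/9 = 56.888889
Step 3: ||f||_4 = (56.888889)^(1/4) = 2.746356


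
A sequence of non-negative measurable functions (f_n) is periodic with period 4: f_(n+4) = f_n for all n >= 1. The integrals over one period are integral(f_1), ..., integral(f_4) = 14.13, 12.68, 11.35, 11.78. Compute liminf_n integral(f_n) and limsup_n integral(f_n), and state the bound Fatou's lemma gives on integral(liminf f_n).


The sequence (integral(f_n)) is periodic with period 4, repeating the values 14.13, 12.68, 11.35, 11.78 indefinitely.
Step 1: For a periodic sequence, every tail (a_m, a_(m+1), ...) contains all 4 period values infinitely often.
Step 2: Hence inf of every tail = min of the period values = min(14.13, 12.68, 11.35, 11.78) = 11.35.
        liminf_n integral(f_n) = sup over m of (inf of tail from m) = 11.35.
Step 3: Similarly sup of every tail = max of the period values = 14.13.
        limsup_n integral(f_n) = 14.13.
Step 4: Fatou's lemma: integral(liminf_n f_n) <= liminf_n integral(f_n) = 11.35.
        So the integral of the pointwise liminf is at most 11.35.


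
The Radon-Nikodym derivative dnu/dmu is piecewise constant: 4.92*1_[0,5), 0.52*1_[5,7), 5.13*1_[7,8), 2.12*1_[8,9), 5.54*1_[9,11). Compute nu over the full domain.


Integrate each piece of the Radon-Nikodym derivative:
Step 1: integral_0^5 4.92 dx = 4.92*(5-0) = 4.92*5 = 24.6
Step 2: integral_5^7 0.52 dx = 0.52*(7-5) = 0.52*2 = 1.04
Step 3: integral_7^8 5.13 dx = 5.13*(8-7) = 5.13*1 = 5.13
Step 4: integral_8^9 2.12 dx = 2.12*(9-8) = 2.12*1 = 2.12
Step 5: integral_9^11 5.54 dx = 5.54*(11-9) = 5.54*2 = 11.08
Total: 24.6 + 1.04 + 5.13 + 2.12 + 11.08 = 43.97


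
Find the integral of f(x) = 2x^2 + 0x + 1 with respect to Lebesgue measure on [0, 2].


The Lebesgue integral of a Riemann-integrable function agrees with the Riemann integral.
Antiderivative F(x) = (2/3)x^3 + (0/2)x^2 + 1x
F(2) = (2/3)*2^3 + (0/2)*2^2 + 1*2
     = (2/3)*8 + (0/2)*4 + 1*2
     = 5.333333 + 0.0 + 2
     = 7.333333
F(0) = 0.0
Integral = F(2) - F(0) = 7.333333 - 0.0 = 7.333333


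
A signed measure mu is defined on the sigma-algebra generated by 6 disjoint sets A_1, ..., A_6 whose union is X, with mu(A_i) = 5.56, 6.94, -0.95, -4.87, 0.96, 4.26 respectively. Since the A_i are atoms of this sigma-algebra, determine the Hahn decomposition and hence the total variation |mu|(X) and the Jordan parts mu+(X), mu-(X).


Step 1: Every measurable set is a union of atoms (the cells / points), so a Hahn decomposition is
  obtained by grouping atoms by sign: P = union of atoms with mu > 0, N = union of the remaining atoms.
  Atoms in P (indices): 1, 2, 5, 6;  atoms in N (indices): 3, 4
  Positive values: 5.56, 6.94, 0.96, 4.26
  Negative values: -0.95, -4.87
Step 2: mu+(X) = mu(P) = sum of positive atom values = 17.72
Step 3: mu-(X) = -mu(N) = sum of |negative atom values| = 5.82
Step 4: |mu|(X) = mu+(X) + mu-(X) = 17.72 + 5.82 = 23.54


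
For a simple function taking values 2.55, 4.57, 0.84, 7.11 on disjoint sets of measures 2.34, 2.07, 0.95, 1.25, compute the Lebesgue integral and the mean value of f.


Step 1: Integral = sum(value_i * measure_i)
= 2.55*2.34 + 4.57*2.07 + 0.84*0.95 + 7.11*1.25
= 5.967 + 9.4599 + 0.798 + 8.8875
= 25.1124
Step 2: Total measure of domain = 2.34 + 2.07 + 0.95 + 1.25 = 6.61
Step 3: Average value = 25.1124 / 6.61 = 3.799153


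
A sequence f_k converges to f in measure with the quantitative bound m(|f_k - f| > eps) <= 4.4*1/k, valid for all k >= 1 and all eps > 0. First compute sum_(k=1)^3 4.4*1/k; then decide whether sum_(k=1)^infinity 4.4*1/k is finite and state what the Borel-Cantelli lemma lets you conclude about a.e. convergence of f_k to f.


Step 1: List the terms 4.4*1/k for k = 1 to 3:
  k=1: 4.4
  k=2: 2.2
  k=3: 1.466667
Step 2: Partial sum = 4.4 + 2.2 + 1.466667
     = 8.066667
Step 3: The full series sum_(k>=1) 4.4*1/k diverges (harmonic series, p = 1; a nonzero constant multiple of a divergent series diverges).
Step 4: The (first) Borel-Cantelli lemma requires a summable sequence of measures, so it does not apply here;
        from this bound alone no conclusion about a.e. convergence can be drawn (convergence in measure still
        gives an a.e.-convergent subsequence, but not a.e. convergence of the whole sequence).
Conclusion: series diverges; Borel-Cantelli is inconclusive about a.e. convergence of f_k.


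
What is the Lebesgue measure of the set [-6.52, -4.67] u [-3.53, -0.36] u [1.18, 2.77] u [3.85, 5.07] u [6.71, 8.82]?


For pairwise disjoint intervals, m(union) = sum of lengths.
= (-4.67 - -6.52) + (-0.36 - -3.53) + (2.77 - 1.18) + (5.07 - 3.85) + (8.82 - 6.71)
= 1.85 + 3.17 + 1.59 + 1.22 + 2.11
= 9.94


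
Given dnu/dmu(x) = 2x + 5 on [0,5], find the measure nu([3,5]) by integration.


nu(A) = integral_A (dnu/dmu) dmu = integral_3^5 (2x + 5) dx
Step 1: Antiderivative F(x) = (2/2)x^2 + 5x
Step 2: F(5) = (2/2)*5^2 + 5*5 = 25 + 25 = 50
Step 3: F(3) = (2/2)*3^2 + 5*3 = 9 + 15 = 24
Step 4: nu([3,5]) = F(5) - F(3) = 50 - 24 = 26


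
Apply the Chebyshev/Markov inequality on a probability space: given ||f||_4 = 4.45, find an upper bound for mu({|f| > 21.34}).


Chebyshev/Markov inequality: mu(|f| > eps) <= (||f||_p / eps)^p
Step 1: ||f||_4 / eps = 4.45 / 21.34 = 0.208529
Step 2: Raise to power p = 4:
  (0.208529)^4 = 0.001891
Step 3: Therefore mu(|f| > 21.34) <= 0.001891


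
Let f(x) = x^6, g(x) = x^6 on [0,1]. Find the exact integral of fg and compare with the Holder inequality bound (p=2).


Step 1: Exact integral of f*g = integral(x^12, 0, 1) = 1/13
     = 0.076923
Step 2: Holder bound with p=2, q=2:
  ||f||_p = (integral x^12 dx)^(1/2) = (1/13)^(1/2) = 0.27735
  ||g||_q = (integral x^12 dx)^(1/2) = (1/13)^(1/2) = 0.27735
Step 3: Holder bound = ||f||_p * ||g||_q = 0.27735 * 0.27735 = 0.076923
Verification: 0.076923 <= 0.076923 (Holder holds)


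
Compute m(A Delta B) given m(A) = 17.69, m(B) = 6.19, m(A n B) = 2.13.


m(A Delta B) = m(A) + m(B) - 2*m(A n B)
= 17.69 + 6.19 - 2*2.13
= 17.69 + 6.19 - 4.26
= 19.62


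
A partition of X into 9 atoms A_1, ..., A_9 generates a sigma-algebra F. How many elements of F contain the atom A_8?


Each element of F is a union of some subset S of the 9 atoms.
The element contains A_8 iff A_8 is in S.
So we count subsets S of {A_1,...,A_9} with A_8 in S: choose freely among the other 8 atoms.
Count = 2^(9-1) = 2^8 = 256.


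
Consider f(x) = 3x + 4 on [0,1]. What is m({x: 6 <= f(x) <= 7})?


f^(-1)([6, 7]) = {x : 6 <= 3x + 4 <= 7}
Solving: (6 - 4)/3 <= x <= (7 - 4)/3
= [0.666667, 1]
Intersecting with [0,1]: [0.666667, 1]
Measure = 1 - 0.666667 = 0.333333


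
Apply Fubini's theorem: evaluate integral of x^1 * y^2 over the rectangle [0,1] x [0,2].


By Fubini's theorem, the double integral factors as a product of single integrals:
Step 1: integral_0^1 x^1 dx = [x^2/2] from 0 to 1
     = 1^2/2 = 0.5
Step 2: integral_0^2 y^2 dy = [y^3/3] from 0 to 2
     = 2^3/3 = 2.666667
Step 3: Double integral = 0.5 * 2.666667 = 1.333333


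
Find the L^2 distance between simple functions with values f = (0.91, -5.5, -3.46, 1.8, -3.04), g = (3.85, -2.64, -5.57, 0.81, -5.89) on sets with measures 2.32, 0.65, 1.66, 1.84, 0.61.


Step 1: Compute differences f_i - g_i:
  0.91 - 3.85 = -2.94
  -5.5 - -2.64 = -2.86
  -3.46 - -5.57 = 2.11
  1.8 - 0.81 = 0.99
  -3.04 - -5.89 = 2.85
Step 2: Compute |diff|^2 * measure for each set:
  |-2.94|^2 * 2.32 = 8.6436 * 2.32 = 20.053152
  |-2.86|^2 * 0.65 = 8.1796 * 0.65 = 5.31674
  |2.11|^2 * 1.66 = 4.4521 * 1.66 = 7.390486
  |0.99|^2 * 1.84 = 0.9801 * 1.84 = 1.803384
  |2.85|^2 * 0.61 = 8.1225 * 0.61 = 4.954725
Step 3: Sum = 39.518487
Step 4: ||f-g||_2 = (39.518487)^(1/2) = 6.286373


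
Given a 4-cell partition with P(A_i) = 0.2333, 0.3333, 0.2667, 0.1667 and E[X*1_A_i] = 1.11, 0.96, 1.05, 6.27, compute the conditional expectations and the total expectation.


For each cell A_i: E[X|A_i] = E[X*1_A_i] / P(A_i)
Step 1: E[X|A_1] = 1.11 / 0.2333 = 4.757823
Step 2: E[X|A_2] = 0.96 / 0.3333 = 2.880288
Step 3: E[X|A_3] = 1.05 / 0.2667 = 3.937008
Step 4: E[X|A_4] = 6.27 / 0.1667 = 37.612478
Verification: E[X] = sum E[X*1_A_i] = 1.11 + 0.96 + 1.05 + 6.27 = 9.39


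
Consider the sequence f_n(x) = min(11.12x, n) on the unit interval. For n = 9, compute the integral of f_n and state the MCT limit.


f(x) = 11.12x on [0,1]; f_n(x) = min(11.12x, n). At n = 9:
Step 1: f(x) reaches 9 at x = 9/11.12 = 0.809353
Step 2: integral(f_9) = integral(11.12x, 0, 0.809353) + integral(9, 0.809353, 1)
       = 11.12*0.809353^2/2 + 9*(1 - 0.809353)
       = 3.642086 + 1.715827
       = 5.357914
Step 3: As n -> infinity, f_n increases to f, so by MCT integral(f_n) -> integral(f) = 11.12/2 = 5.56.
Convergence: integral(f_9) = 5.357914 -> 5.56 as n -> infinity


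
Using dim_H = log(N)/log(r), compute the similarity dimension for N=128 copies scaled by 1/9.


For a self-similar set with N copies scaled by 1/r:
dim_H = log(N)/log(r) = log(128)/log(9)
= 4.85203/2.197225
= 2.208254


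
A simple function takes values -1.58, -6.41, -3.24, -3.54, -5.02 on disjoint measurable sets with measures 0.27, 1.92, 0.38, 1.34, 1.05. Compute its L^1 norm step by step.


Step 1: Compute |f_i|^1 for each value:
  |-1.58|^1 = 1.58
  |-6.41|^1 = 6.41
  |-3.24|^1 = 3.24
  |-3.54|^1 = 3.54
  |-5.02|^1 = 5.02
Step 2: Multiply by measures and sum:
  1.58 * 0.27 = 0.4266
  6.41 * 1.92 = 12.3072
  3.24 * 0.38 = 1.2312
  3.54 * 1.34 = 4.7436
  5.02 * 1.05 = 5.271
Sum = 0.4266 + 12.3072 + 1.2312 + 4.7436 + 5.271 = 23.9796
Step 3: Take the p-th root:
||f||_1 = (23.9796)^(1/1) = 23.9796


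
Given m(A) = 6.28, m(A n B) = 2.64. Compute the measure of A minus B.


m(A \ B) = m(A) - m(A n B)
= 6.28 - 2.64
= 3.64


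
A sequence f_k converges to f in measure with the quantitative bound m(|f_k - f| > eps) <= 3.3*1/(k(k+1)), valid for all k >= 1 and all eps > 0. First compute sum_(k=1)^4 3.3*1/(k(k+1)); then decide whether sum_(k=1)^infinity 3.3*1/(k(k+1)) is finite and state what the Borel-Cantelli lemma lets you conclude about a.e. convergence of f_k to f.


Step 1: List the terms 3.3*1/(k(k+1)) for k = 1 to 4:
  k=1: 1.65
  k=2: 0.55
  k=3: 0.275
  k=4: 0.165
Step 2: Partial sum = 1.65 + 0.55 + 0.275 + 0.165
     = 2.64
Step 3: The full series sum_(k>=1) 3.3*1/(k(k+1)) converges (telescoping series sum 1/(k(k+1)) = 1; a constant multiple of a convergent series converges).
Step 4: Fix eps > 0. Since sum_k m(|f_k - f| > eps) < infinity, the Borel-Cantelli lemma gives
        m(limsup_k {|f_k - f| > eps}) = 0, i.e. for a.e. x, |f_k(x) - f(x)| <= eps for all large k.
        Applying this with eps = 1/j for j = 1, 2, ... and intersecting the countably many full-measure sets,
        for a.e. x we get limsup_k |f_k(x) - f(x)| <= 1/j for every j, hence f_k -> f almost everywhere.
Conclusion: series converges; Borel-Cantelli yields f_k -> f a.e.


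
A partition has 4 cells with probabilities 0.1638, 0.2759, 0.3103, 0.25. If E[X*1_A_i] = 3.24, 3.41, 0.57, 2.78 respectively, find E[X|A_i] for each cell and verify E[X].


For each cell A_i: E[X|A_i] = E[X*1_A_i] / P(A_i)
Step 1: E[X|A_1] = 3.24 / 0.1638 = 19.78022
Step 2: E[X|A_2] = 3.41 / 0.2759 = 12.359551
Step 3: E[X|A_3] = 0.57 / 0.3103 = 1.836932
Step 4: E[X|A_4] = 2.78 / 0.25 = 11.12
Verification: E[X] = sum E[X*1_A_i] = 3.24 + 3.41 + 0.57 + 2.78 = 10


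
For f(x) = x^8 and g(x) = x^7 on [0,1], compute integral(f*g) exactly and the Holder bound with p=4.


Step 1: Exact integral of f*g = integral(x^15, 0, 1) = 1/16
     = 0.0625
Step 2: Holder bound with p=4, q=1.333333:
  ||f||_p = (integral x^32 dx)^(1/4) = (1/33)^(1/4) = 0.417226
  ||g||_q = (integral x^9.333333 dx)^(1/1.333333) = (1/10.333333)^(1/1.333333) = 0.173508
Step 3: Holder bound = ||f||_p * ||g||_q = 0.417226 * 0.173508 = 0.072392
Verification: 0.0625 <= 0.072392 (Holder holds)


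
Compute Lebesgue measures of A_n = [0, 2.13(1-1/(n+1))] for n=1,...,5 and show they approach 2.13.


By continuity of measure from below: if A_n increases to A, then m(A_n) -> m(A).
Here A = [0, 2.13], so m(A) = 2.13
Step 1: a_1 = 2.13*(1 - 1/2) = 1.065, m(A_1) = 1.065
Step 2: a_2 = 2.13*(1 - 1/3) = 1.42, m(A_2) = 1.42
Step 3: a_3 = 2.13*(1 - 1/4) = 1.5975, m(A_3) = 1.5975
Step 4: a_4 = 2.13*(1 - 1/5) = 1.704, m(A_4) = 1.704
Step 5: a_5 = 2.13*(1 - 1/6) = 1.775, m(A_5) = 1.775
Limit: m(A_n) -> m([0,2.13]) = 2.13


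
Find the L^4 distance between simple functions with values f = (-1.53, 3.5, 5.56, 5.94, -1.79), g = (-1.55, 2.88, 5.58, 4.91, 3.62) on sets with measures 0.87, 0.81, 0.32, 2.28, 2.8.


Step 1: Compute differences f_i - g_i:
  -1.53 - -1.55 = 0.02
  3.5 - 2.88 = 0.62
  5.56 - 5.58 = -0.02
  5.94 - 4.91 = 1.03
  -1.79 - 3.62 = -5.41
Step 2: Compute |diff|^4 * measure for each set:
  |0.02|^4 * 0.87 = 1.600000e-07 * 0.87 = 1.392000e-07
  |0.62|^4 * 0.81 = 0.147763 * 0.81 = 0.119688
  |-0.02|^4 * 0.32 = 1.600000e-07 * 0.32 = 5.120000e-08
  |1.03|^4 * 2.28 = 1.125509 * 2.28 = 2.56616
  |-5.41|^4 * 2.8 = 856.621678 * 2.8 = 2398.540697
Step 3: Sum = 2401.226546
Step 4: ||f-g||_4 = (2401.226546)^(1/4) = 7.000165


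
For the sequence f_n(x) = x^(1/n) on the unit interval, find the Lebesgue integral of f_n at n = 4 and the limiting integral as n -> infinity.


At n = 4: f_4(x) = x^(1/4).
Step 1: integral(x^(1/4), 0, 1) = [x^(1/4+1) / (1/4+1)] from 0 to 1
     = 1 / (1/4 + 1) = 1 / ((4+1)/4) = 4/(4+1)
     = 4/5 = 0.8
Step 2: As n -> infinity, f_n(x) = x^(1/n) -> 1 for x in (0,1], and f_n is increasing in n.
By MCT, lim_n integral(f_n) = integral(lim_n f_n) = integral(1, 0, 1) = 1.
Step 3: Verify convergence: 4/5 = 0.8 -> 1


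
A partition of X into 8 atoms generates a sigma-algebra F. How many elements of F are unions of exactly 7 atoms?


Each element of F is a union of some subset of the 8 atoms.
Elements that are unions of exactly 7 atoms correspond to 7-element subsets of the 8 atoms.
Count = C(8, 7) = 8! / (7! * 1!) = 8.


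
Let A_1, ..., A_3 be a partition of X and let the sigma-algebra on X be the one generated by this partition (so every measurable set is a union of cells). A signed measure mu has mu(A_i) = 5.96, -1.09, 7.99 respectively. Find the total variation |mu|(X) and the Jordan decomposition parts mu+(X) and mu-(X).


Step 1: Every measurable set is a union of atoms (the cells / points), so a Hahn decomposition is
  obtained by grouping atoms by sign: P = union of atoms with mu > 0, N = union of the remaining atoms.
  Atoms in P (indices): 1, 3;  atoms in N (indices): 2
  Positive values: 5.96, 7.99
  Negative values: -1.09
Step 2: mu+(X) = mu(P) = sum of positive atom values = 13.95
Step 3: mu-(X) = -mu(N) = sum of |negative atom values| = 1.09
Step 4: |mu|(X) = mu+(X) + mu-(X) = 13.95 + 1.09 = 15.04


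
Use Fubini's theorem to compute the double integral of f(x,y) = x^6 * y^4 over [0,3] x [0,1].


By Fubini's theorem, the double integral factors as a product of single integrals:
Step 1: integral_0^3 x^6 dx = [x^7/7] from 0 to 3
     = 3^7/7 = 312.428571
Step 2: integral_0^1 y^4 dy = [y^5/5] from 0 to 1
     = 1^5/5 = 0.2
Step 3: Double integral = 312.428571 * 0.2 = 62.485714


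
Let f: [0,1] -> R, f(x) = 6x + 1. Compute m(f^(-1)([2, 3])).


f^(-1)([2, 3]) = {x : 2 <= 6x + 1 <= 3}
Solving: (2 - 1)/6 <= x <= (3 - 1)/6
= [0.166667, 0.333333]
Intersecting with [0,1]: [0.166667, 0.333333]
Measure = 0.333333 - 0.166667 = 0.166667


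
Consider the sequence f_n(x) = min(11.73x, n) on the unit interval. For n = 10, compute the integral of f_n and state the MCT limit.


f(x) = 11.73x on [0,1]; f_n(x) = min(11.73x, n). At n = 10:
Step 1: f(x) reaches 10 at x = 10/11.73 = 0.852515
Step 2: integral(f_10) = integral(11.73x, 0, 0.852515) + integral(10, 0.852515, 1)
       = 11.73*0.852515^2/2 + 10*(1 - 0.852515)
       = 4.262575 + 1.474851
       = 5.737425
Step 3: As n -> infinity, f_n increases to f, so by MCT integral(f_n) -> integral(f) = 11.73/2 = 5.865.
Convergence: integral(f_10) = 5.737425 -> 5.865 as n -> infinity


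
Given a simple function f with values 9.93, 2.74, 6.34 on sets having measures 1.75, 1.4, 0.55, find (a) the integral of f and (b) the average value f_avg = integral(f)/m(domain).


Step 1: Integral = sum(value_i * measure_i)
= 9.93*1.75 + 2.74*1.4 + 6.34*0.55
= 17.3775 + 3.836 + 3.487
= 24.7005
Step 2: Total measure of domain = 1.75 + 1.4 + 0.55 = 3.7
Step 3: Average value = 24.7005 / 3.7 = 6.675811


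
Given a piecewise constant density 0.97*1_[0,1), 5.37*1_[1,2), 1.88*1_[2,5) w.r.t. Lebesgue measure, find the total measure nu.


Integrate each piece of the Radon-Nikodym derivative:
Step 1: integral_0^1 0.97 dx = 0.97*(1-0) = 0.97*1 = 0.97
Step 2: integral_1^2 5.37 dx = 5.37*(2-1) = 5.37*1 = 5.37
Step 3: integral_2^5 1.88 dx = 1.88*(5-2) = 1.88*3 = 5.64
Total: 0.97 + 5.37 + 5.64 = 11.98


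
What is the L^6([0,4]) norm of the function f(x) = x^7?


Step 1: ||f||_6 = (integral_0^4 |x^7|^6 dx)^(1/6)
     = (integral_0^4 x^42 dx)^(1/6)
Step 2: integral_0^4 x^42 dx = [x^43/(43)] from 0 to 4 = 4^43/43
     = 77371252455336267181195264/43 = 1.799331e+24
Step 3: ||f||_6 = (1.799331e+24)^(1/6) = 11028.552847


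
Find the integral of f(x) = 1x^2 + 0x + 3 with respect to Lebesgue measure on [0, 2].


The Lebesgue integral of a Riemann-integrable function agrees with the Riemann integral.
Antiderivative F(x) = (1/3)x^3 + (0/2)x^2 + 3x
F(2) = (1/3)*2^3 + (0/2)*2^2 + 3*2
     = (1/3)*8 + (0/2)*4 + 3*2
     = 2.666667 + 0.0 + 6
     = 8.666667
F(0) = 0.0
Integral = F(2) - F(0) = 8.666667 - 0.0 = 8.666667


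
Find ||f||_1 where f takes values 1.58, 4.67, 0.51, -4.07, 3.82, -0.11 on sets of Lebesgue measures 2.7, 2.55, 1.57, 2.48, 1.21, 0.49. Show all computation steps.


Step 1: Compute |f_i|^1 for each value:
  |1.58|^1 = 1.58
  |4.67|^1 = 4.67
  |0.51|^1 = 0.51
  |-4.07|^1 = 4.07
  |3.82|^1 = 3.82
  |-0.11|^1 = 0.11
Step 2: Multiply by measures and sum:
  1.58 * 2.7 = 4.266
  4.67 * 2.55 = 11.9085
  0.51 * 1.57 = 0.8007
  4.07 * 2.48 = 10.0936
  3.82 * 1.21 = 4.6222
  0.11 * 0.49 = 0.0539
Sum = 4.266 + 11.9085 + 0.8007 + 10.0936 + 4.6222 + 0.0539 = 31.7449
Step 3: Take the p-th root:
||f||_1 = (31.7449)^(1/1) = 31.7449


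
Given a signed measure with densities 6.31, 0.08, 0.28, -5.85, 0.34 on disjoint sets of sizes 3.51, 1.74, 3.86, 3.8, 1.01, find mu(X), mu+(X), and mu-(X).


Step 1: Compute signed measure on each set:
  Set 1: 6.31 * 3.51 = 22.1481
  Set 2: 0.08 * 1.74 = 0.1392
  Set 3: 0.28 * 3.86 = 1.0808
  Set 4: -5.85 * 3.8 = -22.23
  Set 5: 0.34 * 1.01 = 0.3434
Step 2: Total signed measure = (22.1481) + (0.1392) + (1.0808) + (-22.23) + (0.3434)
     = 1.4815
Step 3: Positive part mu+(X) = sum of positive contributions = 23.7115
Step 4: Negative part mu-(X) = |sum of negative contributions| = 22.23


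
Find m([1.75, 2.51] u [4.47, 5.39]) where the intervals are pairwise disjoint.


For pairwise disjoint intervals, m(union) = sum of lengths.
= (2.51 - 1.75) + (5.39 - 4.47)
= 0.76 + 0.92
= 1.68


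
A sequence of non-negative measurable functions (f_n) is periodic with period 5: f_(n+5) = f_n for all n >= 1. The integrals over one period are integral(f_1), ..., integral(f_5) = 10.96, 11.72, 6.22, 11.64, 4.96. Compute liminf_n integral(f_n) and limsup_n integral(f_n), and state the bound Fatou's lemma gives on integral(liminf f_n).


The sequence (integral(f_n)) is periodic with period 5, repeating the values 10.96, 11.72, 6.22, 11.64, 4.96 indefinitely.
Step 1: For a periodic sequence, every tail (a_m, a_(m+1), ...) contains all 5 period values infinitely often.
Step 2: Hence inf of every tail = min of the period values = min(10.96, 11.72, 6.22, 11.64, 4.96) = 4.96.
        liminf_n integral(f_n) = sup over m of (inf of tail from m) = 4.96.
Step 3: Similarly sup of every tail = max of the period values = 11.72.
        limsup_n integral(f_n) = 11.72.
Step 4: Fatou's lemma: integral(liminf_n f_n) <= liminf_n integral(f_n) = 4.96.
        So the integral of the pointwise liminf is at most 4.96.


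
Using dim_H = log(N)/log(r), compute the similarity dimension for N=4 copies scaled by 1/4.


For a self-similar set with N copies scaled by 1/r:
dim_H = log(N)/log(r) = log(4)/log(4)
= 1.386294/1.386294
= 1


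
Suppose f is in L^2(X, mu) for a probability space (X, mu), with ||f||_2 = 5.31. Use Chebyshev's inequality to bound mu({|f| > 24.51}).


Chebyshev/Markov inequality: mu(|f| > eps) <= (||f||_p / eps)^p
Step 1: ||f||_2 / eps = 5.31 / 24.51 = 0.216646
Step 2: Raise to power p = 2:
  (0.216646)^2 = 0.046936
Step 3: Therefore mu(|f| > 24.51) <= 0.046936


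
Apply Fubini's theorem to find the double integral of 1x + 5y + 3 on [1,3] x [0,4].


By Fubini, integrate in x first, then y.
Step 1: Fix y, integrate over x in [1,3]:
  integral(1x + 5y + 3, x=1..3)
  = 1*(3^2 - 1^2)/2 + (5y + 3)*(3 - 1)
  = 4 + (5y + 3)*2
  = 4 + 10y + 6
  = 10 + 10y
Step 2: Integrate over y in [0,4]:
  integral(10 + 10y, y=0..4)
  = 10*4 + 10*(4^2 - 0^2)/2
  = 40 + 80
  = 120


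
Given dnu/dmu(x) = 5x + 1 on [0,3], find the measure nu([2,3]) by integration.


nu(A) = integral_A (dnu/dmu) dmu = integral_2^3 (5x + 1) dx
Step 1: Antiderivative F(x) = (5/2)x^2 + 1x
Step 2: F(3) = (5/2)*3^2 + 1*3 = 22.5 + 3 = 25.5
Step 3: F(2) = (5/2)*2^2 + 1*2 = 10 + 2 = 12
Step 4: nu([2,3]) = F(3) - F(2) = 25.5 - 12 = 13.5


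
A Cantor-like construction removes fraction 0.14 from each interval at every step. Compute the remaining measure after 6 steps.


Step 1: At each step, fraction remaining = 1 - 0.14 = 0.86
Step 2: After 6 steps, measure = (0.86)^6
Step 3: Computing the power step by step:
  After step 1: 0.86
  After step 2: 0.7396
  After step 3: 0.636056
  After step 4: 0.547008
  After step 5: 0.470427
  ...
Result = 0.404567


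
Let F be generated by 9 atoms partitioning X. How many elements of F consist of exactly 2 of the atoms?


Each element of F is a union of some subset of the 9 atoms.
Elements that are unions of exactly 2 atoms correspond to 2-element subsets of the 9 atoms.
Count = C(9, 2) = 9! / (2! * 7!) = 36.


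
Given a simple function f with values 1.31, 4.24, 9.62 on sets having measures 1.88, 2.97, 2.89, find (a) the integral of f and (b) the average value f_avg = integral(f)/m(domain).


Step 1: Integral = sum(value_i * measure_i)
= 1.31*1.88 + 4.24*2.97 + 9.62*2.89
= 2.4628 + 12.5928 + 27.8018
= 42.8574
Step 2: Total measure of domain = 1.88 + 2.97 + 2.89 = 7.74
Step 3: Average value = 42.8574 / 7.74 = 5.537132


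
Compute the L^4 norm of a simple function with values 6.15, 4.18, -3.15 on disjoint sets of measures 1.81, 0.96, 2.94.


Step 1: Compute |f_i|^4 for each value:
  |6.15|^4 = 1430.541506
  |4.18|^4 = 305.284762
  |-3.15|^4 = 98.456006
Step 2: Multiply by measures and sum:
  1430.541506 * 1.81 = 2589.280126
  305.284762 * 0.96 = 293.073371
  98.456006 * 2.94 = 289.460658
Sum = 2589.280126 + 293.073371 + 289.460658 = 3171.814156
Step 3: Take the p-th root:
||f||_4 = (3171.814156)^(1/4) = 7.504589


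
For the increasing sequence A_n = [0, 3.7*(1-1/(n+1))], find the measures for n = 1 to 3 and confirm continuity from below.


By continuity of measure from below: if A_n increases to A, then m(A_n) -> m(A).
Here A = [0, 3.7], so m(A) = 3.7
Step 1: a_1 = 3.7*(1 - 1/2) = 1.85, m(A_1) = 1.85
Step 2: a_2 = 3.7*(1 - 1/3) = 2.4667, m(A_2) = 2.4667
Step 3: a_3 = 3.7*(1 - 1/4) = 2.775, m(A_3) = 2.775
Limit: m(A_n) -> m([0,3.7]) = 3.7


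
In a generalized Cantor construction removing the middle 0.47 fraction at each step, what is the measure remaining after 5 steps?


Step 1: At each step, fraction remaining = 1 - 0.47 = 0.53
Step 2: After 5 steps, measure = (0.53)^5
Step 3: Computing the power step by step:
  After step 1: 0.53
  After step 2: 0.2809
  After step 3: 0.148877
  After step 4: 0.078905
  After step 5: 0.04182
Result = 0.04182
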